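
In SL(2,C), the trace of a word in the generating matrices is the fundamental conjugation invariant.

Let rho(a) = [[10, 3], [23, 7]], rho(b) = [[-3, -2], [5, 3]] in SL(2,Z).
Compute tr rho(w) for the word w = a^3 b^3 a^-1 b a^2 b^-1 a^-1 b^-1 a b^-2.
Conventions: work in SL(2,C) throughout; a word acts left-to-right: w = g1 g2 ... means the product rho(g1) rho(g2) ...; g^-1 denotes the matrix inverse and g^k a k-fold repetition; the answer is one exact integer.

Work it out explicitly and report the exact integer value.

295027373887

rho(a) = [[10, 3], [23, 7]]
... * rho(a) = [[10, 3], [23, 7]]  ->  [[169, 51], [391, 118]]
... * rho(a) = [[10, 3], [23, 7]]  ->  [[2863, 864], [6624, 1999]]
... * rho(b) = [[-3, -2], [5, 3]]  ->  [[-4269, -3134], [-9877, -7251]]
... * rho(b) = [[-3, -2], [5, 3]]  ->  [[-2863, -864], [-6624, -1999]]
... * rho(b) = [[-3, -2], [5, 3]]  ->  [[4269, 3134], [9877, 7251]]
... * rho(a^-1) = [[7, -3], [-23, 10]]  ->  [[-42199, 18533], [-97634, 42879]]
... * rho(b) = [[-3, -2], [5, 3]]  ->  [[219262, 139997], [507297, 323905]]
... * rho(a) = [[10, 3], [23, 7]]  ->  [[5412551, 1637765], [12522785, 3789226]]
... * rho(a) = [[10, 3], [23, 7]]  ->  [[91794105, 27702008], [212380048, 64092937]]
... * rho(b^-1) = [[3, 2], [-5, -3]]  ->  [[136872275, 100482186], [316675459, 232481285]]
... * rho(a^-1) = [[7, -3], [-23, 10]]  ->  [[-1352984353, 594205035], [-3130341342, 1374786473]]
... * rho(b^-1) = [[3, 2], [-5, -3]]  ->  [[-7029978234, -4488583811], [-16264956391, -10385042103]]
... * rho(a) = [[10, 3], [23, 7]]  ->  [[-173537209993, -52510021379], [-401505532279, -121490163894]]
... * rho(b^-1) = [[3, 2], [-5, -3]]  ->  [[-258061523084, -189544355849], [-597065777367, -438540572876]]
... * rho(b^-1) = [[3, 2], [-5, -3]]  ->  [[173537209993, 52510021379], [401505532279, 121490163894]]
tr = 173537209993 + 121490163894 = 295027373887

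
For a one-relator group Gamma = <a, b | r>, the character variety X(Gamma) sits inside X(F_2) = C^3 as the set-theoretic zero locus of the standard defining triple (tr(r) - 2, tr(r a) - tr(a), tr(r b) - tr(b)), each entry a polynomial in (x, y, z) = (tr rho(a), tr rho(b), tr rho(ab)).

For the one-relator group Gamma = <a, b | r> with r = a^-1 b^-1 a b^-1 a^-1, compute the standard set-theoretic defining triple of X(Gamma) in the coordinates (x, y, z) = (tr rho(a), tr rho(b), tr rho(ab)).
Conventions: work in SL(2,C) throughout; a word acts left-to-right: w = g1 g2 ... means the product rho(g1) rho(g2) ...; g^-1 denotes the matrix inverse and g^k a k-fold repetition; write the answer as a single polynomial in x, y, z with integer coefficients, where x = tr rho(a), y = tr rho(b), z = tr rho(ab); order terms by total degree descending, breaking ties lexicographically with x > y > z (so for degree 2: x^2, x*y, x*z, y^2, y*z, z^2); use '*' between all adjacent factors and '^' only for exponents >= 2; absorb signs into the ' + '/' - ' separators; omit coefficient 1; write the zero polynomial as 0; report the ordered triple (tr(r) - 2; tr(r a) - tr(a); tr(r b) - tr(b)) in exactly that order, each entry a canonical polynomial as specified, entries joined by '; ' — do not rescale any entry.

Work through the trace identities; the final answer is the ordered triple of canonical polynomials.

use: trace(b^-1) = trace(b) = y
apply: trace(b^-1 a) = trace(a) trace(b) - trace(a b) = x*y - z
trace(b^-1 a^-1) = trace(b^-1) trace(a) - trace(b^-1 a) = z
trace(b a b) = trace(b) trace(a b) - trace(a) = y*z - x
apply: trace(b a b a) = trace(a b) trace(a b) - trace(1)   [split at repeated a] = z^2 - 2
trace(a^-1 b a b) = trace(b a b) trace(a) - trace(b a b a) = x*y*z - x^2 - z^2 + 2
trace(b a b^-1 a^-1) = trace(a^-1 b a) trace(b) - trace(a^-1 b a b) = -x*y*z + x^2 + y^2 + z^2 - 2
use: trace(a b^-1 a^-2 b) = trace(b a b^-1 a^-1) trace(a) - trace(b a b^-1) = -x^2*y*z + x^3 + x*y^2 + x*z^2 - 3*x
use: trace(a^-1 b^-1 a b^-1 a^-1) = trace(a b^-1 a^-2) trace(b) - trace(a b^-1 a^-2 b) = x^2*y*z - x^3 - x*y^2 - x*z^2 + y*z + 3*x
use: trace(a b^-1 a^-1 b a) = trace(a^-1 b a^2) trace(b) - trace(a^-1 b a^2 b) = -x^2*y*z + x^3 + x*y^2 + x*z^2 - 3*x
apply: trace(a b a) = trace(a) trace(b a) - trace(b) = x*z - y
use: trace(b a b a b) = trace(b) trace(a b a b) - trace(a b a) = y*z^2 - x*z - y
trace(b a b a b a) = trace(a b a b) trace(a b) - trace(b a) = z^3 - 3*z
trace(a^-1 b a b a b) = trace(b a b a b) trace(a) - trace(b a b a b a) = x*y*z^2 - x^2*z - z^3 - x*y + 3*z
use: trace(a b^-1 a^-1 b a b) = trace(a^-1 b a b a) trace(b) - trace(a^-1 b a b a b) = -x*y*z^2 + x^2*z + y^2*z + z^3 - 3*z
trace(b^-1 a b^-1 a^-1 b a) = trace(a b^-1 a^-1 b a) trace(b) - trace(a b^-1 a^-1 b a b) = -x^2*y^2*z + x^3*y + x*y^3 + 2*x*y*z^2 - x^2*z - y^2*z - z^3 - 3*x*y + 3*z
apply: trace(a^-1 b^-1 a b^-1 a^-1 b) = trace(b^-1 a b^-1 a^-1 b) trace(a) - trace(b^-1 a b^-1 a^-1 b a) = x^2*y^2*z - x^3*y - x*y^3 - 2*x*y*z^2 + x^2*z + y^2*z + z^3 + 4*x*y - 3*z
assemble the triple (trace(r) - 2; trace(r a) - x; trace(r b) - y)

x^2*y*z - x^3 - x*y^2 - x*z^2 + y*z + 3*x - 2; x*y*z - x^2 - z^2 - x + 2; x^2*y^2*z - x^3*y - x*y^3 - 2*x*y*z^2 + x^2*z + y^2*z + z^3 + 4*x*y - y - 3*z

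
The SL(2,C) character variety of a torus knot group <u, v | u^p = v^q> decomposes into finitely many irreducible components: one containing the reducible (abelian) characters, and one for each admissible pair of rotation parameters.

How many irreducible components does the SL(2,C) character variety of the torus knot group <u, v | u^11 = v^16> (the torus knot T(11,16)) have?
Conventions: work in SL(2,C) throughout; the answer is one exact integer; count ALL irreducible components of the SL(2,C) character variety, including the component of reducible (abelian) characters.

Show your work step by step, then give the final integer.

76

Gamma = < u, v | u^11 = v^16 > (torus knot T(11,16)); the central element u^11 = v^16 acts as +I or -I in any irreducible SL(2,C) representation.
This locks tr(u) to 2*cos(pi*alpha/11), alpha in 1..10, and tr(v) to 2*cos(pi*beta/16), beta in 1..15, on each component of irreducible characters.
The two central values (-1)^alpha I and (-1)^beta I must be the same matrix, so alpha and beta share a parity.
Counting: 5 odd alphas x 8 odd betas + 5 even alphas x 7 even betas = 40 + 35 = 75.
Total: 75 irreducible-character components + 1 reducible (abelian) component = 76.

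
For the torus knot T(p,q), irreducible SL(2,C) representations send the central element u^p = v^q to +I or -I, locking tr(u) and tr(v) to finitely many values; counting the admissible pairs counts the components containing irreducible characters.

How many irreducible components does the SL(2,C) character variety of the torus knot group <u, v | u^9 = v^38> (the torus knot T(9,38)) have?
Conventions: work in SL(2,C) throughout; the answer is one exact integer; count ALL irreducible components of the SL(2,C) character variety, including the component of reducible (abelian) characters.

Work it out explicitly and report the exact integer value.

For T(9,38): irreducibility forces the central element u^9 = v^38 to one of +I, -I.
So on each irreducible component the traces are pinned: tr(u) = 2*cos(pi*alpha/9) with 1 <= alpha <= 8, tr(v) = 2*cos(pi*beta/38) with 1 <= beta <= 37.
The two central values (-1)^alpha I and (-1)^beta I must be the same matrix, so alpha and beta share a parity.
Counting: 4 odd alphas x 19 odd betas + 4 even alphas x 18 even betas = 76 + 72 = 148.
Total: 148 irreducible-character components + 1 reducible (abelian) component = 149.

149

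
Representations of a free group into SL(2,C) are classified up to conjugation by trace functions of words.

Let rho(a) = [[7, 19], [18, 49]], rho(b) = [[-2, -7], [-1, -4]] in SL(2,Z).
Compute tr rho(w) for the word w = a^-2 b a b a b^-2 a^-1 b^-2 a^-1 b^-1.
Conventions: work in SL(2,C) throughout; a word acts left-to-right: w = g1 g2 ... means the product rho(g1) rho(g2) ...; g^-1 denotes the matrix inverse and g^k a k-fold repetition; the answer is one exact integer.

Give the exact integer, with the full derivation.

rho(a^-1) = [[49, -19], [-18, 7]]
... * rho(a^-1) = [[49, -19], [-18, 7]]  ->  [[2743, -1064], [-1008, 391]]
... * rho(b) = [[-2, -7], [-1, -4]]  ->  [[-4422, -14945], [1625, 5492]]
... * rho(a) = [[7, 19], [18, 49]]  ->  [[-299964, -816323], [110231, 299983]]
... * rho(b) = [[-2, -7], [-1, -4]]  ->  [[1416251, 5365040], [-520445, -1971549]]
... * rho(a) = [[7, 19], [18, 49]]  ->  [[106484477, 289795729], [-39130997, -106494356]]
... * rho(b^-1) = [[-4, 7], [1, -2]]  ->  [[-136142179, 165799881], [50029632, -60928267]]
... * rho(b^-1) = [[-4, 7], [1, -2]]  ->  [[710368597, -1284595015], [-261046795, 472063958]]
... * rho(a^-1) = [[49, -19], [-18, 7]]  ->  [[57930771523, -22489168448], [-21288444199, 8264336811]]
... * rho(b^-1) = [[-4, 7], [1, -2]]  ->  [[-254212254540, 450493737557], [93418113607, -165547783015]]
... * rho(b^-1) = [[-4, 7], [1, -2]]  ->  [[1467342755717, -2680473256894], [-539220237443, 985022361279]]
... * rho(a^-1) = [[49, -19], [-18, 7]]  ->  [[120148313654225, -46642825156881], [-44152194137729, 17140341040370]]
... * rho(b^-1) = [[-4, 7], [1, -2]]  ->  [[-527236079773781, 934323845893337], [193749117591286, -343346041044843]]
tr = -527236079773781 + -343346041044843 = -870582120818624

-870582120818624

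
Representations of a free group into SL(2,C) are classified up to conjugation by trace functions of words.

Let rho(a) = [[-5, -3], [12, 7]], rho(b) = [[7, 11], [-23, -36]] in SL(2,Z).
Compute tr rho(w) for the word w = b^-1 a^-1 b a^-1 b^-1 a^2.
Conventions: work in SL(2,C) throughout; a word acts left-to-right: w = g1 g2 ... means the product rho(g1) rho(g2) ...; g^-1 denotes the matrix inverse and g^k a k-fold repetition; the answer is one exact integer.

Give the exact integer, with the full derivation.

-276194

rho(b^-1) = [[-36, -11], [23, 7]]
... * rho(a^-1) = [[7, 3], [-12, -5]]  ->  [[-120, -53], [77, 34]]
... * rho(b) = [[7, 11], [-23, -36]]  ->  [[379, 588], [-243, -377]]
... * rho(a^-1) = [[7, 3], [-12, -5]]  ->  [[-4403, -1803], [2823, 1156]]
... * rho(b^-1) = [[-36, -11], [23, 7]]  ->  [[117039, 35812], [-75040, -22961]]
... * rho(a) = [[-5, -3], [12, 7]]  ->  [[-155451, -100433], [99668, 64393]]
... * rho(a) = [[-5, -3], [12, 7]]  ->  [[-427941, -236678], [274376, 151747]]
tr = -427941 + 151747 = -276194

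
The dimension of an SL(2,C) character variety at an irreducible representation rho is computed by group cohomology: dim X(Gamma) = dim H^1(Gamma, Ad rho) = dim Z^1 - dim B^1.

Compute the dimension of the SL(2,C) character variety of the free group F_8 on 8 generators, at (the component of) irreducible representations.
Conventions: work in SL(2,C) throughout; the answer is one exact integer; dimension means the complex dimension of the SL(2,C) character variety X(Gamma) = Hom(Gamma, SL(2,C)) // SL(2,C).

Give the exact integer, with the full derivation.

Here Gamma is free of rank 8 — no relator constrains a cocycle.
So Z^1 = (sl_2)^8 in full: dim Z^1 = 24.
dim B^1 = 3: the coboundary map is injective because an irreducible image has centralizer 0 in sl_2.
dim H^1 = 24 - 3 = 21, which is dim X.

21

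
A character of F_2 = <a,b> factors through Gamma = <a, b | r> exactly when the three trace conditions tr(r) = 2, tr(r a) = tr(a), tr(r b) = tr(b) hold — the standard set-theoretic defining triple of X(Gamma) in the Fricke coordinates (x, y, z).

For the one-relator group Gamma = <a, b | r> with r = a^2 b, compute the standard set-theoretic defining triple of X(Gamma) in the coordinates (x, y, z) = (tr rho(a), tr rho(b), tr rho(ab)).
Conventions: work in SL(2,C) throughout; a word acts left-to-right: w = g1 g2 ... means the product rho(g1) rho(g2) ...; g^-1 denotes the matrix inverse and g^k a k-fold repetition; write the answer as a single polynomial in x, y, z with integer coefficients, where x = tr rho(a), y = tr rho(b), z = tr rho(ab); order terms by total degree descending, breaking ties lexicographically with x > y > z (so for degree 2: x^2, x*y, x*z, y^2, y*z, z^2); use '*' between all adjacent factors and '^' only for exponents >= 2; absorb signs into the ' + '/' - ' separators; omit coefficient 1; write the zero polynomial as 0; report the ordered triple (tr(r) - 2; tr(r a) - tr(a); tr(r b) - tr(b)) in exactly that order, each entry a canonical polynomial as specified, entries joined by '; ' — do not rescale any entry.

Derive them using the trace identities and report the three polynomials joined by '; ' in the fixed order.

x*z - y - 2; x^2*z - x*y - x - z; x*y*z - x^2 - y^2 - y + 2

trace(a^2 b) = trace(a) trace(b a) - trace(b)   [square of a] = x*z - y
trace(a^2 b a) = trace(a) trace(b a^2) - trace(b a) = x^2*z - x*y - z
trace(a^2) = trace(a) trace(a) - trace(1)   [square of a] = x^2 - 2
trace(a^2 b^2) = trace(b) trace(a^2 b) - trace(a^2)   [square of b] = x*y*z - x^2 - y^2 + 2
assemble the triple (trace(r) - 2; trace(r a) - x; trace(r b) - y)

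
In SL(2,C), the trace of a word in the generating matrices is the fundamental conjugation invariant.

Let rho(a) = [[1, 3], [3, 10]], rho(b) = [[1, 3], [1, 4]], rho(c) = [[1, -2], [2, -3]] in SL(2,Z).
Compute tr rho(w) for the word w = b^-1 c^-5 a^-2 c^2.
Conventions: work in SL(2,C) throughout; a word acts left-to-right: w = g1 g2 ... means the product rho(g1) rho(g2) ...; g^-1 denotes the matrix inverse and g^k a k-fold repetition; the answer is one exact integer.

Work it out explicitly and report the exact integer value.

rho(b^-1) = [[4, -3], [-1, 1]]
... * rho(c^-1) = [[-3, 2], [-2, 1]]  ->  [[-6, 5], [1, -1]]
... * rho(c^-1) = [[-3, 2], [-2, 1]]  ->  [[8, -7], [-1, 1]]
... * rho(c^-1) = [[-3, 2], [-2, 1]]  ->  [[-10, 9], [1, -1]]
... * rho(c^-1) = [[-3, 2], [-2, 1]]  ->  [[12, -11], [-1, 1]]
... * rho(c^-1) = [[-3, 2], [-2, 1]]  ->  [[-14, 13], [1, -1]]
... * rho(a^-1) = [[10, -3], [-3, 1]]  ->  [[-179, 55], [13, -4]]
... * rho(a^-1) = [[10, -3], [-3, 1]]  ->  [[-1955, 592], [142, -43]]
... * rho(c) = [[1, -2], [2, -3]]  ->  [[-771, 2134], [56, -155]]
... * rho(c) = [[1, -2], [2, -3]]  ->  [[3497, -4860], [-254, 353]]
tr = 3497 + 353 = 3850

3850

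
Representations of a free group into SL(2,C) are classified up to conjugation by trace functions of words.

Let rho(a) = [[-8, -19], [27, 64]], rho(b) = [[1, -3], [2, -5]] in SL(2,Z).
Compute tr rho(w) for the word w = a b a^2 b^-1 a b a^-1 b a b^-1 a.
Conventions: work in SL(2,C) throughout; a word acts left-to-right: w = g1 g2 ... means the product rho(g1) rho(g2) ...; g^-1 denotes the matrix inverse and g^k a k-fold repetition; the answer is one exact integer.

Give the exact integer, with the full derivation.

7169470528755598

rho(a) = [[-8, -19], [27, 64]]
... * rho(b) = [[1, -3], [2, -5]]  ->  [[-46, 119], [155, -401]]
... * rho(a) = [[-8, -19], [27, 64]]  ->  [[3581, 8490], [-12067, -28609]]
... * rho(a) = [[-8, -19], [27, 64]]  ->  [[200582, 475321], [-675907, -1601703]]
... * rho(b^-1) = [[-5, 3], [-2, 1]]  ->  [[-1953552, 1077067], [6582941, -3629424]]
... * rho(a) = [[-8, -19], [27, 64]]  ->  [[44709225, 106049776], [-150657976, -357359015]]
... * rho(b) = [[1, -3], [2, -5]]  ->  [[256808777, -664376555], [-865376006, 2238769003]]
... * rho(a^-1) = [[64, 19], [-27, -8]]  ->  [[34373928713, 10194379203], [-115830827465, -34352296138]]
... * rho(b) = [[1, -3], [2, -5]]  ->  [[54762687119, -154093682154], [-184535419741, 519253963085]]
... * rho(a) = [[-8, -19], [27, 64]]  ->  [[-4598630915110, -10902486713117], [15496140361223, 36738426612519]]
... * rho(b^-1) = [[-5, 3], [-2, 1]]  ->  [[44798128001784, -24698379458447], [-150957555031153, 83226847696188]]
... * rho(a) = [[-8, -19], [27, 64]]  ->  [[-1025241269392341, -2431860717374504], [3454785328046300, 8194711798147939]]
tr = -1025241269392341 + 8194711798147939 = 7169470528755598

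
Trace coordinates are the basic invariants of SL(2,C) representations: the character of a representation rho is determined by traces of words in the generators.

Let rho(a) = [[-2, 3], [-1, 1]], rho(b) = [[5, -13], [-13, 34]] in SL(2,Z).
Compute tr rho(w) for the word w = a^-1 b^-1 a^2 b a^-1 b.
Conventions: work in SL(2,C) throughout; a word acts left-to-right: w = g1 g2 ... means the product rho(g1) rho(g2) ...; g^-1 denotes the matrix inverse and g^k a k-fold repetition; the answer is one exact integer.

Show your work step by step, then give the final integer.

53467

rho(a^-1) = [[1, -3], [1, -2]]
... * rho(b^-1) = [[34, 13], [13, 5]]  ->  [[-5, -2], [8, 3]]
... * rho(a) = [[-2, 3], [-1, 1]]  ->  [[12, -17], [-19, 27]]
... * rho(a) = [[-2, 3], [-1, 1]]  ->  [[-7, 19], [11, -30]]
... * rho(b) = [[5, -13], [-13, 34]]  ->  [[-282, 737], [445, -1163]]
... * rho(a^-1) = [[1, -3], [1, -2]]  ->  [[455, -628], [-718, 991]]
... * rho(b) = [[5, -13], [-13, 34]]  ->  [[10439, -27267], [-16473, 43028]]
tr = 10439 + 43028 = 53467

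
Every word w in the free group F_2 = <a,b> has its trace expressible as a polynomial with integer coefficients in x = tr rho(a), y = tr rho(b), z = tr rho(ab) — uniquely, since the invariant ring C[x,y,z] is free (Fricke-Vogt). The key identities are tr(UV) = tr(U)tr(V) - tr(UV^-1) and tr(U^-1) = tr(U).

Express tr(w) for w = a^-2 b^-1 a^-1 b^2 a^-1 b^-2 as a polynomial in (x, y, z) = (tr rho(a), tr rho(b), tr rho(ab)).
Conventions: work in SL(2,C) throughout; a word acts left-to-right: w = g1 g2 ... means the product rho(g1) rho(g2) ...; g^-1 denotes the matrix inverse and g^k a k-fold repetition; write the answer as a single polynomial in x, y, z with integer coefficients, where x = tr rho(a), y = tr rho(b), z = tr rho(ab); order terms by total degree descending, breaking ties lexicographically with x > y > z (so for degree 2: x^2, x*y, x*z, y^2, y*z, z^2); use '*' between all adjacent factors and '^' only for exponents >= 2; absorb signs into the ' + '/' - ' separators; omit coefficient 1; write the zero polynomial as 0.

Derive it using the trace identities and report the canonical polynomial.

x^2*y^3*z^2 - x^3*y^2*z - 2*x*y^4*z - x*y^2*z^3 + x^2*y^3 + y^5 + y^3*z^2 + x^3*z + 5*x*y^2*z - 2*x^2*y - 5*y^3 - y*z^2 - 2*x*z + 5*y

tr(a^-1) = tr(a) = x
tr(a^-1 b) = tr(b) * tr(a) - tr(b a)   [inverse elimination on a] = x*y - z
tr(b^-1 a^-1) = tr(a^-1) * tr(b) - tr(a^-1 b)   [inverse elimination on b] = z
tr(a^-2 b^-1) = tr(b^-1 a^-1) * tr(a) - tr(b^-1)   [inverse elimination on a] = x*z - y
tr(a^-2 b^-1 a^-1) = tr(a^-2 b^-1) * tr(a) - tr(a^-2 b^-1 a)   [inverse elimination on a] = x^2*z - x*y - z
tr(a^2) = tr(a) * tr(a) - tr(1)   [square of a] = x^2 - 2
tr(a b^2 a) = tr(b) * tr(a^2 b) - tr(a^2)   [square of b] = x*y*z - x^2 - y^2 + 2
tr(a b a b) = tr(a b) * tr(a b) - tr(1)   [split at a repeated a] = z^2 - 2
tr(a b^2 a b) = tr(b) * tr(a b a b) - tr(a b a)   [square of b] = y*z^2 - x*z - y
tr(b^-1 a b^2 a) = tr(a b^2 a) * tr(b) - tr(a b^2 a b)   [inverse elimination on b] = x*y^2*z - x^2*y - y^3 - y*z^2 + x*z + 3*y
tr(b^2 a^-1 b^-1 a) = tr(b^-1 a b^2) * tr(a) - tr(b^-1 a b^2 a)   [inverse elimination on a] = -x*y^2*z + x^2*y + y^3 + y*z^2 - 3*y
tr(a^-1 b^-1 a^-1 b^2) = tr(b^2 a^-1 b^-1) * tr(a) - tr(b^2 a^-1 b^-1 a)   [inverse elimination on a] = x*y^2*z - y^3 - y*z^2 - x*z + 3*y
tr(b a b) = tr(b) * tr(a b) - tr(a)   [square of b] = y*z - x
tr(b a b a^-1) = tr(b a b) * tr(a) - tr(b a b a)   [inverse elimination on a] = x*y*z - x^2 - z^2 + 2
tr(b^2 a b) = tr(b) * tr(b a b) - tr(b a)   [square of b] = y^2*z - x*y - z
tr(a b^2 a b a) = tr(a) * tr(b^2 a b a) - tr(b^2 a b)   [square of a] = x*y*z^2 - x^2*z - y^2*z + z
tr(a b a b a b) = tr(b a b a) * tr(b a) - tr(a b)   [split at a repeated b] = z^3 - 3*z
tr(a b a b a) = tr(a) * tr(b a b a) - tr(b a b)   [square of a] = x*z^2 - y*z - x
tr(a b^2 a b a b) = tr(b) * tr(a b a b a b) - tr(a b a b a)   [square of b] = y*z^3 - x*z^2 - 2*y*z + x
tr(b^-1 a b^2 a b a) = tr(a b^2 a b a) * tr(b) - tr(a b^2 a b a b)   [inverse elimination on b] = x*y^2*z^2 - x^2*y*z - y^3*z - y*z^3 + x*z^2 + 3*y*z - x
tr(b^2 a b a^-1 b^-1 a) = tr(b^-1 a b^2 a b) * tr(a) - tr(b^-1 a b^2 a b a)   [inverse elimination on a] = -x*y^2*z^2 + 2*x^2*y*z + y^3*z + y*z^3 - x^3 - x*y^2 - x*z^2 - 3*y*z + 3*x
tr(b^-1 a^-1 b^2 a b a^-1) = tr(b^2 a b a^-1 b^-1) * tr(a) - tr(b^2 a b a^-1 b^-1 a)   [inverse elimination on a] = x*y^2*z^2 - x^2*y*z - y^3*z - y*z^3 + x*y^2 + 3*y*z - x
tr(b^2) = tr(b) * tr(b) - tr(1)   [square of b] = y^2 - 2
tr(a^-2 b^-1 a^-1 b^2 a b) = tr(b^-1 a^-1 b^2 a b a^-1) * tr(a) - tr(b^-1 a^-1 b^2 a b)   [inverse elimination on a] = x^2*y^2*z^2 - x^3*y*z - x*y^3*z - x*y*z^3 + x^2*y^2 + 3*x*y*z - x^2 - y^2 + 2
tr(b^-1 a^-2 b^-1 a^-1 b^2 a) = tr(a^-2 b^-1 a^-1 b^2 a) * tr(b) - tr(a^-2 b^-1 a^-1 b^2 a b)   [inverse elimination on b] = -x^2*y^2*z^2 + x^3*y*z + 2*x*y^3*z + x*y*z^3 - x^2*y^2 - y^4 - y^2*z^2 - 4*x*y*z + x^2 + 4*y^2 - 2
tr(b^-2 a^-2 b^-1 a^-1 b^2 a) = tr(b^-1 a^-2 b^-1 a^-1 b^2 a) * tr(b) - tr(b^-1 a^-2 b^-1 a^-1 b^2 a b)   [inverse elimination on b] = -x^2*y^3*z^2 + x^3*y^2*z + 2*x*y^4*z + x*y^2*z^3 - x^2*y^3 - y^5 - y^3*z^2 - 5*x*y^2*z + x^2*y + 5*y^3 + y*z^2 + x*z - 5*y
tr(a^-2 b^-1 a^-1 b^2 a^-1 b^-2) = tr(b^-2 a^-2 b^-1 a^-1 b^2) * tr(a) - tr(b^-2 a^-2 b^-1 a^-1 b^2 a)   [inverse elimination on a] = x^2*y^3*z^2 - x^3*y^2*z - 2*x*y^4*z - x*y^2*z^3 + x^2*y^3 + y^5 + y^3*z^2 + x^3*z + 5*x*y^2*z - 2*x^2*y - 5*y^3 - y*z^2 - 2*x*z + 5*y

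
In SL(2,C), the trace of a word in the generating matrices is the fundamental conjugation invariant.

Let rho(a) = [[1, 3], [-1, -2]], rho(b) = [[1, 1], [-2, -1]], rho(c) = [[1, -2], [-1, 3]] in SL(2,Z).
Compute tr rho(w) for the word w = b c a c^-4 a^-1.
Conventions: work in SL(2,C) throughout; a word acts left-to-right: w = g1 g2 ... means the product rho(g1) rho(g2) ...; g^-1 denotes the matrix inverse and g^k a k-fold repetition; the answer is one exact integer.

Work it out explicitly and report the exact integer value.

rho(b) = [[1, 1], [-2, -1]]
... * rho(c) = [[1, -2], [-1, 3]]  ->  [[0, 1], [-1, 1]]
... * rho(a) = [[1, 3], [-1, -2]]  ->  [[-1, -2], [-2, -5]]
... * rho(c^-1) = [[3, 2], [1, 1]]  ->  [[-5, -4], [-11, -9]]
... * rho(c^-1) = [[3, 2], [1, 1]]  ->  [[-19, -14], [-42, -31]]
... * rho(c^-1) = [[3, 2], [1, 1]]  ->  [[-71, -52], [-157, -115]]
... * rho(c^-1) = [[3, 2], [1, 1]]  ->  [[-265, -194], [-586, -429]]
... * rho(a^-1) = [[-2, -3], [1, 1]]  ->  [[336, 601], [743, 1329]]
tr = 336 + 1329 = 1665

1665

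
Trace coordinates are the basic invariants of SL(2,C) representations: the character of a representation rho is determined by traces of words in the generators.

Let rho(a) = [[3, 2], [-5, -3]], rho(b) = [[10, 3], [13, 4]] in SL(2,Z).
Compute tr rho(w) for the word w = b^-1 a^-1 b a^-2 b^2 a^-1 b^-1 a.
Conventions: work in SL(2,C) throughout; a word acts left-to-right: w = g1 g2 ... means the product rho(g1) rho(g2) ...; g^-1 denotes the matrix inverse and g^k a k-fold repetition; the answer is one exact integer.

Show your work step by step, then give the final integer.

rho(b^-1) = [[4, -3], [-13, 10]]
... * rho(a^-1) = [[-3, -2], [5, 3]]  ->  [[-27, -17], [89, 56]]
... * rho(b) = [[10, 3], [13, 4]]  ->  [[-491, -149], [1618, 491]]
... * rho(a^-1) = [[-3, -2], [5, 3]]  ->  [[728, 535], [-2399, -1763]]
... * rho(a^-1) = [[-3, -2], [5, 3]]  ->  [[491, 149], [-1618, -491]]
... * rho(b) = [[10, 3], [13, 4]]  ->  [[6847, 2069], [-22563, -6818]]
... * rho(b) = [[10, 3], [13, 4]]  ->  [[95367, 28817], [-314264, -94961]]
... * rho(a^-1) = [[-3, -2], [5, 3]]  ->  [[-142016, -104283], [467987, 343645]]
... * rho(b^-1) = [[4, -3], [-13, 10]]  ->  [[787615, -616782], [-2595437, 2032489]]
... * rho(a) = [[3, 2], [-5, -3]]  ->  [[5446755, 3425576], [-17948756, -11288341]]
tr = 5446755 + -11288341 = -5841586

-5841586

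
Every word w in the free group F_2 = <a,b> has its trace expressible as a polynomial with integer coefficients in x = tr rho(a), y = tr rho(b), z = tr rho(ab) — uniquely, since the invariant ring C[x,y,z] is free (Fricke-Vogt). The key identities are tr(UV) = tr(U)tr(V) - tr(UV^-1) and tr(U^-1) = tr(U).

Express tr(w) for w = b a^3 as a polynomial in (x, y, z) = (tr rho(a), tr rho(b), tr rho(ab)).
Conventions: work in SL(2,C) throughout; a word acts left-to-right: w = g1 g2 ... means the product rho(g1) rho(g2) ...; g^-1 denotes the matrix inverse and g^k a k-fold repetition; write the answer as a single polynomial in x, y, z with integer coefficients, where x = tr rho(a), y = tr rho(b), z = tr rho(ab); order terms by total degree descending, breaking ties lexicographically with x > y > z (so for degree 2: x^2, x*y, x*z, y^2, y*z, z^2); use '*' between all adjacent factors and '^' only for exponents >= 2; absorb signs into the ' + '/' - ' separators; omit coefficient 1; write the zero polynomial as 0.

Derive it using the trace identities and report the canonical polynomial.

x^2*z - x*y - z

trace(a b a) = trace(a) * trace(b a) - trace(b)   [square of a] = x*z - y
trace(b a^3) = trace(a) * trace(a b a) - trace(a b)   [square of a] = x^2*z - x*y - z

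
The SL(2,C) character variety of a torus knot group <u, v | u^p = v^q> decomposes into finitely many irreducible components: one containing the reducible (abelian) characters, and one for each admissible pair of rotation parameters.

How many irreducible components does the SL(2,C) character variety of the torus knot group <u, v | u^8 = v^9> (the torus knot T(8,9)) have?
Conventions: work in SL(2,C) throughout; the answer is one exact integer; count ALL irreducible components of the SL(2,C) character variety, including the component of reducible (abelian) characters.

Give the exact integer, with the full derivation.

In the torus knot group T(8,9), u^8 = v^9 is central, so an irreducible representation sends it to +I or -I (Schur).
So on each irreducible component the traces are pinned: tr(u) = 2*cos(pi*alpha/8) with 1 <= alpha <= 7, tr(v) = 2*cos(pi*beta/9) with 1 <= beta <= 8.
The two central values (-1)^alpha I and (-1)^beta I must be the same matrix, so alpha and beta share a parity.
Counting: 4 odd alphas x 4 odd betas + 3 even alphas x 4 even betas = 16 + 12 = 28.
components with irreducible characters: 28; plus the single component of reducible (abelian) characters: total 29.

29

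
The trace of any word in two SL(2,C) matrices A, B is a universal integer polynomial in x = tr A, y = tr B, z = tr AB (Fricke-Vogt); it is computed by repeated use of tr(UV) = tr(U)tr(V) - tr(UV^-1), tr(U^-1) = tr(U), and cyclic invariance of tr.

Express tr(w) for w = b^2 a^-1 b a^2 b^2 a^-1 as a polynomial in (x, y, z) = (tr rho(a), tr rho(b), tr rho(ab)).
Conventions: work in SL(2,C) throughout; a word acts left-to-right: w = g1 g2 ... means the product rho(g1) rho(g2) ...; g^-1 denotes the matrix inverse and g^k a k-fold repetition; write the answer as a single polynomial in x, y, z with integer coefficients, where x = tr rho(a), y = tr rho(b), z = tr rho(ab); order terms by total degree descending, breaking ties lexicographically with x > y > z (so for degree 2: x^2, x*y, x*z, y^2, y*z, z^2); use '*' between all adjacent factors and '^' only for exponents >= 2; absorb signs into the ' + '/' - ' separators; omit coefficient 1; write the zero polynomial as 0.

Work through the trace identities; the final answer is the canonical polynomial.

x^3*y^4*z - x^4*y^3 - x^2*y^5 - 2*x^2*y^3*z^2 + 2*x*y^4*z + x*y^2*z^3 + x^4*y + 4*x^2*y^3 + x^2*y*z^2 - y^3*z^2 - 5*x*y^2*z - 3*x^2*y + y*z^2 + y

tr(b^2 a) = tr(b) tr(a b) - tr(a) = y*z - x
tr(b^2) = tr(b) tr(b) - tr(1) = y^2 - 2
so tr(b a^2 b) = tr(a) tr(b^2 a) - tr(b^2) = x*y*z - x^2 - y^2 + 2
tr(b a^2) = tr(a) tr(b a) - tr(b) = x*z - y
reduce: tr(b^2 a^2 b) = tr(b) tr(b a^2 b) - tr(b a^2) = x*y^2*z - x^2*y - y^3 - x*z + 3*y
tr(b a^2 b^3) = tr(b) tr(b^2 a^2 b) - tr(b^2 a^2) = x*y^3*z - x^2*y^2 - y^4 - 2*x*y*z + x^2 + 4*y^2 - 2
reduce: tr(b a^2 b^4) = tr(b) tr(b a^2 b^3) - tr(b a^2 b^2) = x*y^4*z - x^2*y^3 - y^5 - 3*x*y^2*z + 2*x^2*y + 5*y^3 + x*z - 5*y
reduce: tr(a b a b) = tr(b a) tr(b a) - tr(1) = z^2 - 2
tr(a b a b^2) = tr(b) tr(a b a b) - tr(a b a) = y*z^2 - x*z - y
so tr(b^3 a b a) = tr(b) tr(a b a b^2) - tr(a b a b) = y^2*z^2 - x*y*z - y^2 - z^2 + 2
so tr(b a b^2) = tr(b) tr(a b^2) - tr(a b) = y^2*z - x*y - z
reduce: tr(b^3 a b) = tr(b) tr(b a b^2) - tr(b a b) = y^3*z - x*y^2 - 2*y*z + x
reduce: tr(b^2 a b a^2 b) = tr(a) tr(b^3 a b a) - tr(b^3 a b) = x*y^2*z^2 - x^2*y*z - y^3*z - x*z^2 + 2*y*z + x
tr(a b a^2 b) = tr(a) tr(b a b a) - tr(b a b) = x*z^2 - y*z - x
reduce: tr(a b a^2) = tr(a) tr(b a^2) - tr(b a) = x^2*z - x*y - z
tr(b^2 a b a^2) = tr(b) tr(a b a^2 b) - tr(a b a^2) = x*y*z^2 - x^2*z - y^2*z + z
tr(b a^2 b^4 a) = tr(b) tr(b^2 a b a^2 b) - tr(b^2 a b a^2) = x*y^3*z^2 - x^2*y^2*z - y^4*z - 2*x*y*z^2 + x^2*z + 3*y^2*z + x*y - z
tr(b^2 a^-1 b a^2 b^2) = tr(b a^2 b^4) tr(a) - tr(b a^2 b^4 a) = x^2*y^4*z - x^3*y^3 - x*y^5 - x*y^3*z^2 - 2*x^2*y^2*z + y^4*z + 2*x^3*y + 5*x*y^3 + 2*x*y*z^2 - 3*y^2*z - 6*x*y + z
so tr(b a b^2 a b) = tr(b) tr(a b^2 a b) - tr(a b^2 a) = y^2*z^2 - 2*x*y*z + x^2 - 2
tr(b^2 a b^3 a) = tr(b) tr(b a b^2 a b) - tr(b a b^2 a) = y^3*z^2 - 2*x*y^2*z + x^2*y - y*z^2 + x*z - y
tr(b^2 a b^3) = tr(b) tr(b^3 a b) - tr(b^3 a) = y^4*z - x*y^3 - 3*y^2*z + 2*x*y + z
tr(b a^2 b^2 a b^2) = tr(a) tr(b^2 a b^3 a) - tr(b^2 a b^3) = x*y^3*z^2 - 2*x^2*y^2*z - y^4*z + x^3*y + x*y^3 - x*y*z^2 + x^2*z + 3*y^2*z - 3*x*y - z
reduce: tr(a b a b a b) = tr(b a) tr(b a b a) - tr(b^-1 a^-1) = z^3 - 3*z
tr(a b a b^2 a b) = tr(b) tr(a b a b a b) - tr(a b a b a) = y*z^3 - x*z^2 - 2*y*z + x
tr(a b a b^2 a) = tr(b) tr(a^2 b a b) - tr(a^2 b a) = x*y*z^2 - x^2*z - y^2*z + z
so tr(b^2 a b^2 a b a) = tr(b) tr(a b a b^2 a b) - tr(a b a b^2 a) = y^2*z^3 - 2*x*y*z^2 + x^2*z - y^2*z + x*y - z
so tr(b a^2 b^2 a b^2 a) = tr(a) tr(b^2 a b^2 a b a) - tr(b^2 a b^2 a b) = x*y^2*z^3 - 2*x^2*y*z^2 - y^3*z^2 + x^3*z + x*y^2*z + y*z^2 - 2*x*z + y
tr(b^2 a^-1 b a^2 b^2 a) = tr(b a^2 b^2 a b^2) tr(a) - tr(b a^2 b^2 a b^2 a) = x^2*y^3*z^2 - 2*x^3*y^2*z - x*y^4*z - x*y^2*z^3 + x^4*y + x^2*y^3 + x^2*y*z^2 + y^3*z^2 + 2*x*y^2*z - 3*x^2*y - y*z^2 + x*z - y
so tr(b^2 a^-1 b a^2 b^2 a^-1) = tr(b^2 a^-1 b a^2 b^2) tr(a) - tr(b^2 a^-1 b a^2 b^2 a) = x^3*y^4*z - x^4*y^3 - x^2*y^5 - 2*x^2*y^3*z^2 + 2*x*y^4*z + x*y^2*z^3 + x^4*y + 4*x^2*y^3 + x^2*y*z^2 - y^3*z^2 - 5*x*y^2*z - 3*x^2*y + y*z^2 + y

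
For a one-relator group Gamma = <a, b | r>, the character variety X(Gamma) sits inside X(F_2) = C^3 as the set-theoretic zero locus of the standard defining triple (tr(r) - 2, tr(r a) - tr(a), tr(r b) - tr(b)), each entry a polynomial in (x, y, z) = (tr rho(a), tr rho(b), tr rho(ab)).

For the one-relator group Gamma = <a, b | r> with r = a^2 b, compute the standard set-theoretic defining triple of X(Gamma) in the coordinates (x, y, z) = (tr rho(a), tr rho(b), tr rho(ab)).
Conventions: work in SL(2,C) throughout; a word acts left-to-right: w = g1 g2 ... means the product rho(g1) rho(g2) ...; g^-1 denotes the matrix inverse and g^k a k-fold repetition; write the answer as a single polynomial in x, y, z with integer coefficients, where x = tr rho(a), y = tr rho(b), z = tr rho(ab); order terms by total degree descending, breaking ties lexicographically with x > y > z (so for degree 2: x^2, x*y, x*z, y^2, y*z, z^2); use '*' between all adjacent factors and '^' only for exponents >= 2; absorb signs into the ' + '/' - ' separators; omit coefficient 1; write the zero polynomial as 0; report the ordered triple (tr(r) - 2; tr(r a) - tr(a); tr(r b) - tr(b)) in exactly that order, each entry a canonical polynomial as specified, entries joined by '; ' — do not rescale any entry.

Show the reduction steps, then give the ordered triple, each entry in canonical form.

tr(a^2 b) = tr(a)*tr(b a) - tr(b)   [square of a] = x*z - y
tr(a^2 b a) = tr(a)*tr(b a^2) - tr(b a)   [square of a] = x^2*z - x*y - z
tr(b^2 a) = tr(b)*tr(a b) - tr(a)  (reduce the b square) = y*z - x
tr(b^2) = tr(b)*tr(b) - tr(1)  (reduce the b square) = y^2 - 2
tr(a^2 b^2) = tr(a)*tr(b^2 a) - tr(b^2)  (reduce the a square) = x*y*z - x^2 - y^2 + 2
assemble the triple (tr(r) - 2; tr(r a) - x; tr(r b) - y)

x*z - y - 2; x^2*z - x*y - x - z; x*y*z - x^2 - y^2 - y + 2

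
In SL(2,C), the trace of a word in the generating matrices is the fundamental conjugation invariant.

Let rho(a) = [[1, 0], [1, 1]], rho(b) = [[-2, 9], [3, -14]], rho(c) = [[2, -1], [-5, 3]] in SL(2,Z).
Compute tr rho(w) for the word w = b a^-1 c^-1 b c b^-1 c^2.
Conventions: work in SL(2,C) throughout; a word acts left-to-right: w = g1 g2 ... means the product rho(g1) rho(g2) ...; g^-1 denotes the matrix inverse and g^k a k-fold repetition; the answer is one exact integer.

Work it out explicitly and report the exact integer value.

rho(b) = [[-2, 9], [3, -14]]
... * rho(a^-1) = [[1, 0], [-1, 1]]  ->  [[-11, 9], [17, -14]]
... * rho(c^-1) = [[3, 1], [5, 2]]  ->  [[12, 7], [-19, -11]]
... * rho(b) = [[-2, 9], [3, -14]]  ->  [[-3, 10], [5, -17]]
... * rho(c) = [[2, -1], [-5, 3]]  ->  [[-56, 33], [95, -56]]
... * rho(b^-1) = [[-14, -9], [-3, -2]]  ->  [[685, 438], [-1162, -743]]
... * rho(c) = [[2, -1], [-5, 3]]  ->  [[-820, 629], [1391, -1067]]
... * rho(c) = [[2, -1], [-5, 3]]  ->  [[-4785, 2707], [8117, -4592]]
tr = -4785 + -4592 = -9377

-9377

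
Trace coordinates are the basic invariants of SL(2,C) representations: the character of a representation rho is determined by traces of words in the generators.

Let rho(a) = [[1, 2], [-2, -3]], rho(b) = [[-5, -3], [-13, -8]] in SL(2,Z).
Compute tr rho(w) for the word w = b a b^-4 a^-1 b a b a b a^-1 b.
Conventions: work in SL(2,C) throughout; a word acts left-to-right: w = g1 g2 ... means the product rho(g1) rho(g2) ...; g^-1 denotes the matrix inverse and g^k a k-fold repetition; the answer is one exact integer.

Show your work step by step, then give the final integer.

rho(b) = [[-5, -3], [-13, -8]]
... * rho(a) = [[1, 2], [-2, -3]]  ->  [[1, -1], [3, -2]]
... * rho(b^-1) = [[-8, 3], [13, -5]]  ->  [[-21, 8], [-50, 19]]
... * rho(b^-1) = [[-8, 3], [13, -5]]  ->  [[272, -103], [647, -245]]
... * rho(b^-1) = [[-8, 3], [13, -5]]  ->  [[-3515, 1331], [-8361, 3166]]
... * rho(b^-1) = [[-8, 3], [13, -5]]  ->  [[45423, -17200], [108046, -40913]]
... * rho(a^-1) = [[-3, -2], [2, 1]]  ->  [[-170669, -108046], [-405964, -257005]]
... * rho(b) = [[-5, -3], [-13, -8]]  ->  [[2257943, 1376375], [5370885, 3273932]]
... * rho(a) = [[1, 2], [-2, -3]]  ->  [[-494807, 386761], [-1176979, 919974]]
... * rho(b) = [[-5, -3], [-13, -8]]  ->  [[-2553858, -1609667], [-6074767, -3828855]]
... * rho(a) = [[1, 2], [-2, -3]]  ->  [[665476, -278715], [1582943, -662969]]
... * rho(b) = [[-5, -3], [-13, -8]]  ->  [[295915, 233292], [703882, 554923]]
... * rho(a^-1) = [[-3, -2], [2, 1]]  ->  [[-421161, -358538], [-1001800, -852841]]
... * rho(b) = [[-5, -3], [-13, -8]]  ->  [[6766799, 4131787], [16095933, 9828128]]
tr = 6766799 + 9828128 = 16594927

16594927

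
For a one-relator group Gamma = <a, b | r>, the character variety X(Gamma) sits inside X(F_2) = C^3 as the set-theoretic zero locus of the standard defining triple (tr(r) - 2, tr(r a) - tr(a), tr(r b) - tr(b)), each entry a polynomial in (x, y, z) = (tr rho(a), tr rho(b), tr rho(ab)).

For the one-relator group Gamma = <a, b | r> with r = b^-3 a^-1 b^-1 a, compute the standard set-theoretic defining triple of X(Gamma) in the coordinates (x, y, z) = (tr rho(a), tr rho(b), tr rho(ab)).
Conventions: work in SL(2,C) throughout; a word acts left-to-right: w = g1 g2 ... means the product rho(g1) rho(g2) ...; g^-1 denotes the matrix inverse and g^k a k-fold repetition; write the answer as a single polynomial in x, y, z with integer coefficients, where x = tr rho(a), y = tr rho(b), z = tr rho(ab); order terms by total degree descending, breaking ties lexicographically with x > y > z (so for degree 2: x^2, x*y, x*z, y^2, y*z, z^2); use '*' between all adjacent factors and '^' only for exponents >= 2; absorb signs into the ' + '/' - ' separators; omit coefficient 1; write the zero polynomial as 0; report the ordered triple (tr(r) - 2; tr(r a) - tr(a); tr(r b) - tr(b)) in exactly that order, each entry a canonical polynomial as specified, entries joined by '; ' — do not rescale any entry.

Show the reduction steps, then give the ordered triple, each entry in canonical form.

x*y^3*z - x^2*y^2 - y^2*z^2 - x*y*z + x^2 + y^2 + z^2 - 4; x^2*y^3*z - x^3*y^2 - x*y^2*z^2 - x^2*y*z - y^3*z + x^3 + 2*x*y^2 + x*z^2 + 2*y*z - 4*x; x*y^2*z - x^2*y - y*z^2

trace(b^-1) = trace(b) = y
trace(a b a) = trace(a)*trace(b a) - trace(b)   [square of a] = x*z - y
trace(a b a b) = trace(a b)*trace(a b) - trace(1)   [split at a repeated a] = z^2 - 2
trace(b^-1 a b a) = trace(a b a)*trace(b) - trace(a b a b)   [inverse elimination on b] = x*y*z - y^2 - z^2 + 2
trace(a^-1 b^-1 a b) = trace(b^-1 a b)*trace(a) - trace(b^-1 a b a)   [inverse elimination on a] = -x*y*z + x^2 + y^2 + z^2 - 2
trace(a^-1 b^-1 a b^-1) = trace(a^-1 b^-1 a)*trace(b) - trace(a^-1 b^-1 a b)   [inverse elimination on b] = x*y*z - x^2 - z^2 + 2
trace(b^-2 a^-1 b^-1 a) = trace(a^-1 b^-1 a b^-1)*trace(b) - trace(a^-1 b^-1 a)   [inverse elimination on b] = x*y^2*z - x^2*y - y*z^2 + y
trace(b^-3 a^-1 b^-1 a) = trace(b^-2 a^-1 b^-1 a)*trace(b) - trace(b^-2 a^-1 b^-1 a b)   [inverse elimination on b] = x*y^3*z - x^2*y^2 - y^2*z^2 - x*y*z + x^2 + y^2 + z^2 - 2
trace(b^-1 a) = trace(a)*trace(b) - trace(a b)   [inverse elimination on b] = x*y - z
trace(a b^-2) = trace(b^-1 a)*trace(b) - trace(b^-1 a b)   [inverse elimination on b] = x*y^2 - y*z - x
trace(b^2 a) = trace(b)*trace(a b) - trace(a)   [square of b] = y*z - x
trace(b^2) = trace(b)*trace(b) - trace(1)   [square of b] = y^2 - 2
trace(b a^2 b) = trace(a)*trace(b^2 a) - trace(b^2)   [square of a] = x*y*z - x^2 - y^2 + 2
trace(b a^2 b a) = trace(a)*trace(b a b a) - trace(b a b)   [square of a] = x*z^2 - y*z - x
trace(a^-1 b a^2 b) = trace(b a^2 b)*trace(a) - trace(b a^2 b a)   [inverse elimination on a] = x^2*y*z - x^3 - x*y^2 - x*z^2 + y*z + 3*x
trace(b^-1 a^-1 b a^2) = trace(a^-1 b a^2)*trace(b) - trace(a^-1 b a^2 b)   [inverse elimination on b] = -x^2*y*z + x^3 + x*y^2 + x*z^2 - 3*x
trace(a^2 b^-2 a^-1 b) = trace(b^-1 a^-1 b a^2)*trace(b) - trace(b^-1 a^-1 b a^2 b)   [inverse elimination on b] = -x^2*y^2*z + x^3*y + x*y^3 + x*y*z^2 - 3*x*y - z
trace(b^-2 a^-1 b^-1 a^2) = trace(a^2 b^-2 a^-1)*trace(b) - trace(a^2 b^-2 a^-1 b)   [inverse elimination on b] = x^2*y^2*z - x^3*y - x*y*z^2 - y^2*z + 2*x*y + z
trace(a^2) = trace(a)*trace(a) - trace(1)   [square of a] = x^2 - 2
trace(a^2 b^-1) = trace(a^2)*trace(b) - trace(a^2 b)   [inverse elimination on b] = x^2*y - x*z - y
trace(b^-1 a^2 b^-1) = trace(a^2 b^-1)*trace(b) - trace(a^2)   [inverse elimination on b] = x^2*y^2 - x*y*z - x^2 - y^2 + 2
trace(a^3) = trace(a)*trace(a^2) - trace(a)   [square of a] = x^3 - 3*x
trace(a^3 b) = trace(a)*trace(b a^2) - trace(b a)   [square of a] = x^2*z - x*y - z
trace(a^2 b^-1 a) = trace(a^3)*trace(b) - trace(a^3 b)   [inverse elimination on b] = x^3*y - x^2*z - 2*x*y + z
trace(a^2 b^-1 a b) = trace(a b a^2)*trace(b) - trace(a b a^2 b)   [inverse elimination on b] = x^2*y*z - x*y^2 - x*z^2 + x
trace(b^-1 a^2 b^-1 a) = trace(a^2 b^-1 a)*trace(b) - trace(a^2 b^-1 a b)   [inverse elimination on b] = x^3*y^2 - 2*x^2*y*z - x*y^2 + x*z^2 + y*z - x
trace(b^-1 a^-1 b^-1 a^2) = trace(b^-1 a^2 b^-1)*trace(a) - trace(b^-1 a^2 b^-1 a)   [inverse elimination on a] = x^2*y*z - x^3 - x*z^2 - y*z + 3*x
trace(b^-3 a^-1 b^-1 a^2) = trace(b^-2 a^-1 b^-1 a^2)*trace(b) - trace(b^-2 a^-1 b^-1 a^2 b)   [inverse elimination on b] = x^2*y^3*z - x^3*y^2 - x*y^2*z^2 - x^2*y*z - y^3*z + x^3 + 2*x*y^2 + x*z^2 + 2*y*z - 3*x
assemble the triple (trace(r) - 2; trace(r a) - x; trace(r b) - y)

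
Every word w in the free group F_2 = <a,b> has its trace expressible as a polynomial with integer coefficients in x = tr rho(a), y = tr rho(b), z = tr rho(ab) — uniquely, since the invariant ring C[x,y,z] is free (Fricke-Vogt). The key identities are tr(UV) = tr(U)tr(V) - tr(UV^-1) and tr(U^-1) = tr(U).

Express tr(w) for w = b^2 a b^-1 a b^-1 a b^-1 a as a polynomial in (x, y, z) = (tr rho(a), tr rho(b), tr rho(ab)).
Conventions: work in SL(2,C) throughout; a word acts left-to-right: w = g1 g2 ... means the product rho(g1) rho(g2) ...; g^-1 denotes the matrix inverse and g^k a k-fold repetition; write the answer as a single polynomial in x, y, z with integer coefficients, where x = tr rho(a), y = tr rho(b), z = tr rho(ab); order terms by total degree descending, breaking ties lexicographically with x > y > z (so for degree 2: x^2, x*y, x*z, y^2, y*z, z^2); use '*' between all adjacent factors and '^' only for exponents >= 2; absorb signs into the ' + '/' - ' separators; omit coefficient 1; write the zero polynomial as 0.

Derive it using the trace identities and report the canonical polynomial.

x^3*y^4*z - x^4*y^3 - x^2*y^5 - 3*x^2*y^3*z^2 + 3*x^3*y^2*z + 2*x*y^4*z + 3*x*y^2*z^3 + 3*x^2*y^3 - 3*x^2*y*z^2 - y^3*z^2 - y*z^4 - 8*x*y^2*z + x*z^3 + 2*x^2*y + y^3 + 5*y*z^2 - 2*x*z - 3*y

tr(b^2 a) = tr(b)*tr(a b) - tr(a) = y*z - x
tr(b^2) = tr(b)*tr(b) - tr(1) = y^2 - 2
tr(b^2 a^2) = tr(a)*tr(b^2 a) - tr(b^2) = x*y*z - x^2 - y^2 + 2
tr(a^2 b^2 a) = tr(a)*tr(b^2 a^2) - tr(b^2 a) = x^2*y*z - x^3 - x*y^2 - y*z + 3*x
tr(a b^2 a^3) = tr(a)*tr(a^2 b^2 a) - tr(a^2 b^2) = x^3*y*z - x^4 - x^2*y^2 - 2*x*y*z + 4*x^2 + y^2 - 2
tr(a b a b) = tr(b a)*tr(b a) - tr(1) = z^2 - 2
tr(a b a) = tr(a)*tr(b a) - tr(b) = x*z - y
tr(b a b^2 a) = tr(b)*tr(a b a b) - tr(a b a) = y*z^2 - x*z - y
tr(b a b^2) = tr(b)*tr(b a b) - tr(b a) = y^2*z - x*y - z
tr(b a b^2 a^2) = tr(a)*tr(b a b^2 a) - tr(b a b^2) = x*y*z^2 - x^2*z - y^2*z + z
tr(a b^2 a^3 b) = tr(a)*tr(b a b^2 a^2) - tr(b a b^2 a) = x^2*y*z^2 - x^3*z - x*y^2*z - y*z^2 + 2*x*z + y
tr(a b^-1 a b^2 a^2) = tr(a b^2 a^3)*tr(b) - tr(a b^2 a^3 b) = x^3*y^2*z - x^4*y - x^2*y^3 - x^2*y*z^2 + x^3*z - x*y^2*z + 4*x^2*y + y^3 + y*z^2 - 2*x*z - 3*y
tr(b^3) = tr(b)*tr(b^2) - tr(b) = y^3 - 3*y
tr(b^2 a^2 b) = tr(a)*tr(b^3 a) - tr(b^3) = x*y^2*z - x^2*y - y^3 - x*z + 3*y
tr(a b^2 a^2 b a) = tr(a)*tr(b^2 a^2 b a) - tr(b^2 a^2 b) = x^2*y*z^2 - x^3*z - 2*x*y^2*z + x^2*y + y^3 + 2*x*z - 3*y
tr(b a b a b a) = tr(a b a b)*tr(a b) - tr(b a) = z^3 - 3*z
tr(a^2 b a b a b) = tr(a)*tr(b a b a b a) - tr(b a b a b) = x*z^3 - y*z^2 - 2*x*z + y
tr(a b a b a) = tr(a)*tr(b a b a) - tr(b a b) = x*z^2 - y*z - x
tr(a^2 b a b a) = tr(a)*tr(a b a b a) - tr(a b a b) = x^2*z^2 - x*y*z - x^2 - z^2 + 2
tr(a b^2 a^2 b a b) = tr(b)*tr(a^2 b a b a b) - tr(a^2 b a b a) = x*y*z^3 - x^2*z^2 - y^2*z^2 - x*y*z + x^2 + y^2 + z^2 - 2
tr(a b^-1 a b^2 a^2 b) = tr(a b^2 a^2 b a)*tr(b) - tr(a b^2 a^2 b a b) = x^2*y^2*z^2 - x^3*y*z - 2*x*y^3*z - x*y*z^3 + x^2*y^2 + x^2*z^2 + y^4 + y^2*z^2 + 3*x*y*z - x^2 - 4*y^2 - z^2 + 2
tr(a b^-1 a b^-1 a b^2 a) = tr(a b^-1 a b^2 a^2)*tr(b) - tr(a b^-1 a b^2 a^2 b) = x^3*y^3*z - x^4*y^2 - x^2*y^4 - 2*x^2*y^2*z^2 + 2*x^3*y*z + x*y^3*z + x*y*z^3 + 3*x^2*y^2 - x^2*z^2 - 5*x*y*z + x^2 + y^2 + z^2 - 2
tr(a b a^2) = tr(a)*tr(b a^2) - tr(b a) = x^2*z - x*y - z
tr(b^2 a b a^2) = tr(b)*tr(a b a^2 b) - tr(a b a^2) = x*y*z^2 - x^2*z - y^2*z + z
tr(a b^2 a b a^2) = tr(a)*tr(b^2 a b a^2) - tr(b^2 a b a) = x^2*y*z^2 - x^3*z - x*y^2*z - y*z^2 + 2*x*z + y
tr(a b a^2 b a) = tr(a)*tr(b a^2 b a) - tr(b a^2 b) = x^2*z^2 - 2*x*y*z + y^2 - 2
tr(a b^2 a b a^2 b) = tr(b)*tr(a b a^2 b a b) - tr(a b a^2 b a) = x*y*z^3 - x^2*z^2 - y^2*z^2 + 2
tr(a b^-1 a b^2 a b a) = tr(a b^2 a b a^2)*tr(b) - tr(a b^2 a b a^2 b) = x^2*y^2*z^2 - x^3*y*z - x*y^3*z - x*y*z^3 + x^2*z^2 + 2*x*y*z + y^2 - 2
tr(a b^2 a b a b a) = tr(b)*tr(a b a b a^2 b) - tr(a b a b a^2) = x*y*z^3 - x^2*z^2 - y^2*z^2 - x*y*z + x^2 + y^2 + z^2 - 2
tr(a b a b a b a b) = tr(b a b a b a)*tr(b a) - tr(a b a b) = z^4 - 4*z^2 + 2
tr(a b^2 a b a b a b) = tr(b)*tr(a b a b a b a b) - tr(a b a b a b a) = y*z^4 - x*z^3 - 3*y*z^2 + 2*x*z + y
tr(a b^-1 a b^2 a b a b) = tr(a b^2 a b a b a)*tr(b) - tr(a b^2 a b a b a b) = x*y^2*z^3 - x^2*y*z^2 - y^3*z^2 - y*z^4 - x*y^2*z + x*z^3 + x^2*y + y^3 + 4*y*z^2 - 2*x*z - 3*y
tr(a b^-1 a b^-1 a b^2 a b) = tr(a b^-1 a b^2 a b a)*tr(b) - tr(a b^-1 a b^2 a b a b) = x^2*y^3*z^2 - x^3*y^2*z - x*y^4*z - 2*x*y^2*z^3 + 2*x^2*y*z^2 + y^3*z^2 + y*z^4 + 3*x*y^2*z - x*z^3 - x^2*y - 4*y*z^2 + 2*x*z + y
tr(b^2 a b^-1 a b^-1 a b^-1 a) = tr(a b^-1 a b^-1 a b^2 a)*tr(b) - tr(a b^-1 a b^-1 a b^2 a b) = x^3*y^4*z - x^4*y^3 - x^2*y^5 - 3*x^2*y^3*z^2 + 3*x^3*y^2*z + 2*x*y^4*z + 3*x*y^2*z^3 + 3*x^2*y^3 - 3*x^2*y*z^2 - y^3*z^2 - y*z^4 - 8*x*y^2*z + x*z^3 + 2*x^2*y + y^3 + 5*y*z^2 - 2*x*z - 3*y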